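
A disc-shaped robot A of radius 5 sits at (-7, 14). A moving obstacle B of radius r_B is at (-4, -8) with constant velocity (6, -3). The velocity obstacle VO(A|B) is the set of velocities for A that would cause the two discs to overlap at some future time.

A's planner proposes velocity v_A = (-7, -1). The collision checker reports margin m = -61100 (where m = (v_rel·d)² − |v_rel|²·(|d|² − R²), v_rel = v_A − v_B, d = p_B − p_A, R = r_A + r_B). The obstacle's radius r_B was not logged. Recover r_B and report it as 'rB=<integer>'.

m = -61100
d = (3, -22);  v_rel = (-13, 2),  |v_rel|² = 173
v_rel×d = (-13)·(-22) − (2)·(3) = 280
since m = R²·173 − 280²:  R² = (78400 + -61100) / 173 = 100
R = √100 = 10  ⇒  r_B = 10 − 5 = 5

rB=5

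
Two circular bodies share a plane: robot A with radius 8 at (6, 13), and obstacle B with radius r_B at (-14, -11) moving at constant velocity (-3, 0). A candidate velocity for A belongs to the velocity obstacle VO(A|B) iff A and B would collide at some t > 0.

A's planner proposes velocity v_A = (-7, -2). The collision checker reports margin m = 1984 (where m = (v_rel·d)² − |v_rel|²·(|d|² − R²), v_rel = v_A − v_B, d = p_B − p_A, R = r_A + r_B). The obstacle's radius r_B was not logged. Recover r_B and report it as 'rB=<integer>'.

m = 1984
d = (-20, -24);  v_rel = (-4, -2),  |v_rel|² = 20
v_rel×d = (-4)·(-24) − (-2)·(-20) = 56
since m = R²·20 − 56²:  R² = (3136 + 1984) / 20 = 256
R = √256 = 16  ⇒  r_B = 16 − 8 = 8

rB=8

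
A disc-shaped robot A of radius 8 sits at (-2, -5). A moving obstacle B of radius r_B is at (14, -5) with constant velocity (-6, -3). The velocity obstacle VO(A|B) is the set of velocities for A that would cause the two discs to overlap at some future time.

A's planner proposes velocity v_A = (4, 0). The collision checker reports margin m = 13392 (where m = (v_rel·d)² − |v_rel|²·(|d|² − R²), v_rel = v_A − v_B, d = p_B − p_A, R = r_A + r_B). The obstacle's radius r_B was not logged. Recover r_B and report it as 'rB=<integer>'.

m = 13392
d = (16, 0);  v_rel = (10, 3),  |v_rel|² = 109
v_rel×d = (10)·(0) − (3)·(16) = -48
since m = R²·109 − (-48)²:  R² = (2304 + 13392) / 109 = 144
R = √144 = 12  ⇒  r_B = 12 − 8 = 4

rB=4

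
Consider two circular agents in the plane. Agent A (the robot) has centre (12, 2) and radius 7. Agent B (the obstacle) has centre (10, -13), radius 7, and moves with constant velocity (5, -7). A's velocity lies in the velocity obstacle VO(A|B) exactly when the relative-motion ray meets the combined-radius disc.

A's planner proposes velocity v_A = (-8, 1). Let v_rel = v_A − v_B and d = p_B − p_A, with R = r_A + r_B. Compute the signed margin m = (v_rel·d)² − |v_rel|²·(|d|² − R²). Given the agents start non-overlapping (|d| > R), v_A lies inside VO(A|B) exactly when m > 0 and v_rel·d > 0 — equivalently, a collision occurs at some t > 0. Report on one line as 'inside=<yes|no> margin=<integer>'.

d = (-2, -15),  |d|² = 229;  R = 7+7 = 14,  c = 229−14² = 33
v_rel = (-13, 8),  |v_rel|² = 233;  v_rel·d = (-13)·(-2) + (8)·(-15) = -94
233·t² + 188·t + 33 = 0  ⇒  m = (-94)² − 233·33 = 1147
m = 1147 > 0,  v_rel·d = -94 < 0  ⇒  outside

inside=no margin=1147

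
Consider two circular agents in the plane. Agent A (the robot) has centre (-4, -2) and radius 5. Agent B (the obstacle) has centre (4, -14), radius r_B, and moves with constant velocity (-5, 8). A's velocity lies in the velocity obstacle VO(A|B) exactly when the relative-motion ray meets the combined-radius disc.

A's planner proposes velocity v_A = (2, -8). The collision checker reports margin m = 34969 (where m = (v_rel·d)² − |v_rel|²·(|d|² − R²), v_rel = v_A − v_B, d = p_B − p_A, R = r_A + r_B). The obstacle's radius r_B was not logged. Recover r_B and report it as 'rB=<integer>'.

m = 34969
d = (8, -12);  v_rel = (7, -16),  |v_rel|² = 305
v_rel×d = (7)·(-12) − (-16)·(8) = 44
since m = R²·305 − 44²:  R² = (1936 + 34969) / 305 = 121
R = √121 = 11  ⇒  r_B = 11 − 5 = 6

rB=6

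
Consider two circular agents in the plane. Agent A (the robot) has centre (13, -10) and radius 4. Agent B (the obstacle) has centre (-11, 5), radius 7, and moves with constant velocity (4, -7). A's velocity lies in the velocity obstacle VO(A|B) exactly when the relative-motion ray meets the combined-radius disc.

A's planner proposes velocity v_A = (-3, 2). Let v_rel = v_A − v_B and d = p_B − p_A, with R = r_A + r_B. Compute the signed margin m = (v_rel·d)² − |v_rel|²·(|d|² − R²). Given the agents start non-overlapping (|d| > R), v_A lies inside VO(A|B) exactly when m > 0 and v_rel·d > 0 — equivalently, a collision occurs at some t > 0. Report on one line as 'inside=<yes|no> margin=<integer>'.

d = (-24, 15),  |d|² = 801;  R = 4+7 = 11,  c = 801−11² = 680
v_rel = (-7, 9),  |v_rel|² = 130;  v_rel·d = (-7)·(-24) + (9)·(15) = 303
130·t² − 606·t + 680 = 0  ⇒  m = 303² − 130·680 = 3409
m = 3409 > 0,  v_rel·d = 303 > 0  ⇒  inside

inside=yes margin=3409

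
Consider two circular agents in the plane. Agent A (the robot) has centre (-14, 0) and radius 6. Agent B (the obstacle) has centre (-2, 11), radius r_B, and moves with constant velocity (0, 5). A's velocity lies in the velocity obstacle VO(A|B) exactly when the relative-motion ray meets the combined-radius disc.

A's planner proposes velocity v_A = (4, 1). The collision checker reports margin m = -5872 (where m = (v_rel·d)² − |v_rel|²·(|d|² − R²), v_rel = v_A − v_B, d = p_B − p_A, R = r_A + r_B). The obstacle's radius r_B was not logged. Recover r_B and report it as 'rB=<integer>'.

m = -5872
d = (12, 11);  v_rel = (4, -4),  |v_rel|² = 32
v_rel×d = (4)·(11) − (-4)·(12) = 92
since m = R²·32 − 92²:  R² = (8464 + -5872) / 32 = 81
R = √81 = 9  ⇒  r_B = 9 − 6 = 3

rB=3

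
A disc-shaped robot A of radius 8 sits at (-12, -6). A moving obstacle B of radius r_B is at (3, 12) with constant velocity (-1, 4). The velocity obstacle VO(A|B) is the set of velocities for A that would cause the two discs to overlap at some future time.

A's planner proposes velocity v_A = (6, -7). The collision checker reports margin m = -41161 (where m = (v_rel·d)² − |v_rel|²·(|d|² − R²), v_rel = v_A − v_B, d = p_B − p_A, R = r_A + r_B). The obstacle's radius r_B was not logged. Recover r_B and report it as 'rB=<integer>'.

m = -41161
d = (15, 18);  v_rel = (7, -11),  |v_rel|² = 170
v_rel×d = (7)·(18) − (-11)·(15) = 291
since m = R²·170 − 291²:  R² = (84681 + -41161) / 170 = 256
R = √256 = 16  ⇒  r_B = 16 − 8 = 8

rB=8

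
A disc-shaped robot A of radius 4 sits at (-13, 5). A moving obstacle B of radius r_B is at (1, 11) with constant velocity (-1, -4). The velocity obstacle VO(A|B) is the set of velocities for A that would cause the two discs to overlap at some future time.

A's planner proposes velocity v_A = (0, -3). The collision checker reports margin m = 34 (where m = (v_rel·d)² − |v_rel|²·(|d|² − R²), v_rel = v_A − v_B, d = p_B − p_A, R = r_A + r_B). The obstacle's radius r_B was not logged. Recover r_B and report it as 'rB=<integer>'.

m = 34
d = (14, 6);  v_rel = (1, 1),  |v_rel|² = 2
v_rel×d = (1)·(6) − (1)·(14) = -8
since m = R²·2 − (-8)²:  R² = (64 + 34) / 2 = 49
R = √49 = 7  ⇒  r_B = 7 − 4 = 3

rB=3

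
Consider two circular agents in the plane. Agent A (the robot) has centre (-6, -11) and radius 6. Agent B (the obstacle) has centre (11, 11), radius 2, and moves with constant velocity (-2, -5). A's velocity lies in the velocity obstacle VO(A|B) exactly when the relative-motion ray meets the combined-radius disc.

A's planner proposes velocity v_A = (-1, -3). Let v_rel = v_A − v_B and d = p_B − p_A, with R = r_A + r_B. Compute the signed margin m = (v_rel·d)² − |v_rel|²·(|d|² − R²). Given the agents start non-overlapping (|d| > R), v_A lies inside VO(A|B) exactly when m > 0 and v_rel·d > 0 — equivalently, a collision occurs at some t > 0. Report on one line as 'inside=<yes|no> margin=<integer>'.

d = (17, 22),  |d|² = 773;  R = 6+2 = 8,  c = 773−8² = 709
v_rel = (1, 2),  |v_rel|² = 5;  v_rel·d = (1)·(17) + (2)·(22) = 61
5·t² − 122·t + 709 = 0  ⇒  m = 61² − 5·709 = 176
m = 176 > 0,  v_rel·d = 61 > 0  ⇒  inside

inside=yes margin=176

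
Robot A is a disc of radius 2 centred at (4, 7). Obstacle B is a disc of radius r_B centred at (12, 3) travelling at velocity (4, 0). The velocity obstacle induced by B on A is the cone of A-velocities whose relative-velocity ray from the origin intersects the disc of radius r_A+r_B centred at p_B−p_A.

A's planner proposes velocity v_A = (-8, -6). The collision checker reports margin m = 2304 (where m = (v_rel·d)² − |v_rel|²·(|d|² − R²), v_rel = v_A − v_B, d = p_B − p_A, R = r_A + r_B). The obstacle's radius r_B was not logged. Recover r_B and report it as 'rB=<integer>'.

m = 2304
d = (8, -4);  v_rel = (-12, -6),  |v_rel|² = 180
v_rel×d = (-12)·(-4) − (-6)·(8) = 96
since m = R²·180 − 96²:  R² = (9216 + 2304) / 180 = 64
R = √64 = 8  ⇒  r_B = 8 − 2 = 6

rB=6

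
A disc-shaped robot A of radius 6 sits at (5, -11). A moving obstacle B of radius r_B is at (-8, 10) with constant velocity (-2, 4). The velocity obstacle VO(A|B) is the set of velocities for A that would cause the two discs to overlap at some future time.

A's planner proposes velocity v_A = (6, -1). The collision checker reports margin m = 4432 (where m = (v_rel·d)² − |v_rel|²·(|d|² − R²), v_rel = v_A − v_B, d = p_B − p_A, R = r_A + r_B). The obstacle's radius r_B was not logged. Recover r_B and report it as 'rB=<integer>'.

m = 4432
d = (-13, 21);  v_rel = (8, -5),  |v_rel|² = 89
v_rel×d = (8)·(21) − (-5)·(-13) = 103
since m = R²·89 − 103²:  R² = (10609 + 4432) / 89 = 169
R = √169 = 13  ⇒  r_B = 13 − 6 = 7

rB=7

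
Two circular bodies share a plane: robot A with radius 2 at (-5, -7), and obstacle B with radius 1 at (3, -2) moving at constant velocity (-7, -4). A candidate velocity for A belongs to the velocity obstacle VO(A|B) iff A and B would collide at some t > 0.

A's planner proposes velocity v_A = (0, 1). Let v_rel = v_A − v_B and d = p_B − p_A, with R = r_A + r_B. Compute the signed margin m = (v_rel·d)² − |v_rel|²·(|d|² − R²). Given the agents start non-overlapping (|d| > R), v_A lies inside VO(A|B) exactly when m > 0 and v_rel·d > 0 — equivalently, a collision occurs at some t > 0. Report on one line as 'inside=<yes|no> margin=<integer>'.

d = (8, 5),  |d|² = 89;  R = 2+1 = 3,  c = 89−3² = 80
v_rel = (7, 5),  |v_rel|² = 74;  v_rel·d = (7)·(8) + (5)·(5) = 81
74·t² − 162·t + 80 = 0  ⇒  m = 81² − 74·80 = 641
m = 641 > 0,  v_rel·d = 81 > 0  ⇒  inside

inside=yes margin=641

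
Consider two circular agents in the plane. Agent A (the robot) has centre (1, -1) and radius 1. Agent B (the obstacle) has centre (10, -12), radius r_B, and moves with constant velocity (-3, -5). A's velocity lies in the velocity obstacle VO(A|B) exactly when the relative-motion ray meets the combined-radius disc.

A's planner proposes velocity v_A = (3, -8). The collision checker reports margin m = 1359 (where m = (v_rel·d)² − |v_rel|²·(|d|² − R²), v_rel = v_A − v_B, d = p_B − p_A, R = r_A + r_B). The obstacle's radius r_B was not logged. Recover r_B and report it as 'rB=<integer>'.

m = 1359
d = (9, -11);  v_rel = (6, -3),  |v_rel|² = 45
v_rel×d = (6)·(-11) − (-3)·(9) = -39
since m = R²·45 − (-39)²:  R² = (1521 + 1359) / 45 = 64
R = √64 = 8  ⇒  r_B = 8 − 1 = 7

rB=7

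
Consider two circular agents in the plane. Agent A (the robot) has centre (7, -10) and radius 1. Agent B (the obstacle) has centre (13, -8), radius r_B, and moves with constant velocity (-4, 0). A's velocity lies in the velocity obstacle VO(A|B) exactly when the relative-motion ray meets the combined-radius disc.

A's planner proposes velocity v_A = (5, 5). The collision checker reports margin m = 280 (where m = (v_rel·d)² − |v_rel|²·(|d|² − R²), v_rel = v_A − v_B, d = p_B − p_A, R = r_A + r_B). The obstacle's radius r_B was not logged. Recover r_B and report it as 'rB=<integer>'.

m = 280
d = (6, 2);  v_rel = (9, 5),  |v_rel|² = 106
v_rel×d = (9)·(2) − (5)·(6) = -12
since m = R²·106 − (-12)²:  R² = (144 + 280) / 106 = 4
R = √4 = 2  ⇒  r_B = 2 − 1 = 1

rB=1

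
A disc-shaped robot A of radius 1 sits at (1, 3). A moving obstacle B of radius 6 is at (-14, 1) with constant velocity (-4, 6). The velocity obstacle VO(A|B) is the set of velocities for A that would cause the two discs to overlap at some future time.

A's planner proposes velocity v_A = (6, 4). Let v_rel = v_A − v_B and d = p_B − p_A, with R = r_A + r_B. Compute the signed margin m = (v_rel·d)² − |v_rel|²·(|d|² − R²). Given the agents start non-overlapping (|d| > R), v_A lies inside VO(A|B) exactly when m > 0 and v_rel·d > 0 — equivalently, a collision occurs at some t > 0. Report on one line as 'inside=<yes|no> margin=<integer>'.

d = (-15, -2),  |d|² = 229;  R = 1+6 = 7,  c = 229−7² = 180
v_rel = (10, -2),  |v_rel|² = 104;  v_rel·d = (10)·(-15) + (-2)·(-2) = -146
104·t² + 292·t + 180 = 0  ⇒  m = (-146)² − 104·180 = 2596
m = 2596 > 0,  v_rel·d = -146 < 0  ⇒  outside

inside=no margin=2596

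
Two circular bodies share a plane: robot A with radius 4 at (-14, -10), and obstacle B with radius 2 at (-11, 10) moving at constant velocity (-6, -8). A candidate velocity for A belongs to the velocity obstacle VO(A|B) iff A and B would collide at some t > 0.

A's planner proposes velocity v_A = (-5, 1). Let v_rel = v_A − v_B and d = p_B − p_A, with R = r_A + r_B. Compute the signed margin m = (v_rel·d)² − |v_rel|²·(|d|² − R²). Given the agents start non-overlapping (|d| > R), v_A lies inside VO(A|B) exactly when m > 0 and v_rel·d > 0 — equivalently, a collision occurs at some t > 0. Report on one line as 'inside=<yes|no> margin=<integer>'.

d = (3, 20),  |d|² = 409;  R = 4+2 = 6,  c = 409−6² = 373
v_rel = (1, 9),  |v_rel|² = 82;  v_rel·d = (1)·(3) + (9)·(20) = 183
82·t² − 366·t + 373 = 0  ⇒  m = 183² − 82·373 = 2903
m = 2903 > 0,  v_rel·d = 183 > 0  ⇒  inside

inside=yes margin=2903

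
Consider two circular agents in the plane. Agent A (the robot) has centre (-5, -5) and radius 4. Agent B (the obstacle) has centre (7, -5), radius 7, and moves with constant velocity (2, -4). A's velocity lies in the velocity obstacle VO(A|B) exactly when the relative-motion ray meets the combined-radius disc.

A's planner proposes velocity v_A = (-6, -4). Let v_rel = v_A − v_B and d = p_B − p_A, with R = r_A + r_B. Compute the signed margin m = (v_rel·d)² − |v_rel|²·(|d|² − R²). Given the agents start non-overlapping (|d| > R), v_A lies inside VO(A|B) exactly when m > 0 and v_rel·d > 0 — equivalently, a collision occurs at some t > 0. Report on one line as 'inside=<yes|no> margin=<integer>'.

d = (12, 0),  |d|² = 144;  R = 4+7 = 11,  c = 144−11² = 23
v_rel = (-8, 0),  |v_rel|² = 64;  v_rel·d = (-8)·(12) + (0)·(0) = -96
64·t² + 192·t + 23 = 0  ⇒  m = (-96)² − 64·23 = 7744
m = 7744 > 0,  v_rel·d = -96 < 0  ⇒  outside

inside=no margin=7744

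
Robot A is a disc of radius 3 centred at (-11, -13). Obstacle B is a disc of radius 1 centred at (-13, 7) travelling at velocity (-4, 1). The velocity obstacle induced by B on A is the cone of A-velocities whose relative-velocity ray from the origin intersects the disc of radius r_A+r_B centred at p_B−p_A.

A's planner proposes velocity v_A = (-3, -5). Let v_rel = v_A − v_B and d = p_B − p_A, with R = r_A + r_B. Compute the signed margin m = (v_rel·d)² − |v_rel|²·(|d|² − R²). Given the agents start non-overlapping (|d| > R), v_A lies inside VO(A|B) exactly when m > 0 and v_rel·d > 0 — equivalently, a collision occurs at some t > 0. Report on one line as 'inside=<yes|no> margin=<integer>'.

d = (-2, 20),  |d|² = 404;  R = 3+1 = 4,  c = 404−4² = 388
v_rel = (1, -6),  |v_rel|² = 37;  v_rel·d = (1)·(-2) + (-6)·(20) = -122
37·t² + 244·t + 388 = 0  ⇒  m = (-122)² − 37·388 = 528
m = 528 > 0,  v_rel·d = -122 < 0  ⇒  outside

inside=no margin=528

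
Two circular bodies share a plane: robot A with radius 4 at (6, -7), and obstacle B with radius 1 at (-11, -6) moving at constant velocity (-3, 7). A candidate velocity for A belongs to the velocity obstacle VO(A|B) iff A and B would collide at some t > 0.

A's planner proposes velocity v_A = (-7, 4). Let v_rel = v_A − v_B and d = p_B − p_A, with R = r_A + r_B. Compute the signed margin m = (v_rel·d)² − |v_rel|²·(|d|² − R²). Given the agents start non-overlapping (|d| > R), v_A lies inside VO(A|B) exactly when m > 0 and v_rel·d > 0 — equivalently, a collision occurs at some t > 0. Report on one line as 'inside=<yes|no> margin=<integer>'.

d = (-17, 1),  |d|² = 290;  R = 4+1 = 5,  c = 290−5² = 265
v_rel = (-4, -3),  |v_rel|² = 25;  v_rel·d = (-4)·(-17) + (-3)·(1) = 65
25·t² − 130·t + 265 = 0  ⇒  m = 65² − 25·265 = -2400
m = -2400 < 0,  v_rel·d = 65 > 0  ⇒  outside

inside=no margin=-2400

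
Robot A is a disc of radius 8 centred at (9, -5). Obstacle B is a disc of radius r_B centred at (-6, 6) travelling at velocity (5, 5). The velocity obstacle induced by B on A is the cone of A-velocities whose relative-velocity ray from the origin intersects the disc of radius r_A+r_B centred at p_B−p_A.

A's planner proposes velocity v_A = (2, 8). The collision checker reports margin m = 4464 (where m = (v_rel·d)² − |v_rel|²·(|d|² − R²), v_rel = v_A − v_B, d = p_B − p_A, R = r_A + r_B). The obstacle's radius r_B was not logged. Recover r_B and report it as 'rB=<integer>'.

m = 4464
d = (-15, 11);  v_rel = (-3, 3),  |v_rel|² = 18
v_rel×d = (-3)·(11) − (3)·(-15) = 12
since m = R²·18 − 12²:  R² = (144 + 4464) / 18 = 256
R = √256 = 16  ⇒  r_B = 16 − 8 = 8

rB=8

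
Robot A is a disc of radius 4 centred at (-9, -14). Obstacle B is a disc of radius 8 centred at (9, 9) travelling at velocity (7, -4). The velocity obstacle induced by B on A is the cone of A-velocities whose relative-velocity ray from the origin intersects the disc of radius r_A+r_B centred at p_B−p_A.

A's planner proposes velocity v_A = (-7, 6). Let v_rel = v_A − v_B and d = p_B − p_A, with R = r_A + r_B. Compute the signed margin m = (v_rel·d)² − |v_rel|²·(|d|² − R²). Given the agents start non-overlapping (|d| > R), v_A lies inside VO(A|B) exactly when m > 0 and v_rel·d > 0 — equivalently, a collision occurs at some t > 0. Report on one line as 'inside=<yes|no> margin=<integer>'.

d = (18, 23),  |d|² = 853;  R = 4+8 = 12,  c = 853−12² = 709
v_rel = (-14, 10),  |v_rel|² = 296;  v_rel·d = (-14)·(18) + (10)·(23) = -22
296·t² + 44·t + 709 = 0  ⇒  m = (-22)² − 296·709 = -209380
m = -209380 < 0,  v_rel·d = -22 < 0  ⇒  outside

inside=no margin=-209380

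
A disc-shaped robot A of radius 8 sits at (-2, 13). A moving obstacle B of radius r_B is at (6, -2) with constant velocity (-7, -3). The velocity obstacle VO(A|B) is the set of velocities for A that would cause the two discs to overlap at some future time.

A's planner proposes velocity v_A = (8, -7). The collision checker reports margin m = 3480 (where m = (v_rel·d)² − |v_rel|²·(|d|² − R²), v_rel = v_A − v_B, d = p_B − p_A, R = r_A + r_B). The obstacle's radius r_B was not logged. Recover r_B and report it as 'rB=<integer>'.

m = 3480
d = (8, -15);  v_rel = (15, -4),  |v_rel|² = 241
v_rel×d = (15)·(-15) − (-4)·(8) = -193
since m = R²·241 − (-193)²:  R² = (37249 + 3480) / 241 = 169
R = √169 = 13  ⇒  r_B = 13 − 8 = 5

rB=5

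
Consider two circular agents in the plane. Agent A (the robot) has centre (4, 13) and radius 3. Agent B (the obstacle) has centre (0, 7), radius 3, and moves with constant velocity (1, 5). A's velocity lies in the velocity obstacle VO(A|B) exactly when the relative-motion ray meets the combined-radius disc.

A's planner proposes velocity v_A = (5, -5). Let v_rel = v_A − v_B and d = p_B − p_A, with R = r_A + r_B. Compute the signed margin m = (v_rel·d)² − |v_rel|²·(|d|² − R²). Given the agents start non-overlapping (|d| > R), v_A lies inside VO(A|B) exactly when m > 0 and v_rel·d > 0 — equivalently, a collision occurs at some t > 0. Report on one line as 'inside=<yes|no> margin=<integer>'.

d = (-4, -6),  |d|² = 52;  R = 3+3 = 6,  c = 52−6² = 16
v_rel = (4, -10),  |v_rel|² = 116;  v_rel·d = (4)·(-4) + (-10)·(-6) = 44
116·t² − 88·t + 16 = 0  ⇒  m = 44² − 116·16 = 80
m = 80 > 0,  v_rel·d = 44 > 0  ⇒  inside

inside=yes margin=80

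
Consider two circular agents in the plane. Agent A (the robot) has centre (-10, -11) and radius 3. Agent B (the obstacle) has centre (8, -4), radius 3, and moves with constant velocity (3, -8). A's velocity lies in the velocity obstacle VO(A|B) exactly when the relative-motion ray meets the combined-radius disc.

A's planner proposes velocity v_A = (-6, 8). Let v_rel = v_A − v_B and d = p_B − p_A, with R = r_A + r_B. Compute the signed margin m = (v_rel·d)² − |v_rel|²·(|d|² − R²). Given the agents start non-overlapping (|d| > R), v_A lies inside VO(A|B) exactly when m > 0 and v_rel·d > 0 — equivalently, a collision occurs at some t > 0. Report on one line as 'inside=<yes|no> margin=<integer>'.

d = (18, 7),  |d|² = 373;  R = 3+3 = 6,  c = 373−6² = 337
v_rel = (-9, 16),  |v_rel|² = 337;  v_rel·d = (-9)·(18) + (16)·(7) = -50
337·t² + 100·t + 337 = 0  ⇒  m = (-50)² − 337·337 = -111069
m = -111069 < 0,  v_rel·d = -50 < 0  ⇒  outside

inside=no margin=-111069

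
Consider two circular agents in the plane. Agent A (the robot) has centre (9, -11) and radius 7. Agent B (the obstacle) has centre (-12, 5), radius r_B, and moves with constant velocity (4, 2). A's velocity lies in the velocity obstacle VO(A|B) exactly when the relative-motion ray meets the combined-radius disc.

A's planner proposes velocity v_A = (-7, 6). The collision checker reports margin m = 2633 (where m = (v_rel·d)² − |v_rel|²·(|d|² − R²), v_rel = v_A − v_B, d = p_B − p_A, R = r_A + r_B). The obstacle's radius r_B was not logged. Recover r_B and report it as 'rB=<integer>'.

m = 2633
d = (-21, 16);  v_rel = (-11, 4),  |v_rel|² = 137
v_rel×d = (-11)·(16) − (4)·(-21) = -92
since m = R²·137 − (-92)²:  R² = (8464 + 2633) / 137 = 81
R = √81 = 9  ⇒  r_B = 9 − 7 = 2

rB=2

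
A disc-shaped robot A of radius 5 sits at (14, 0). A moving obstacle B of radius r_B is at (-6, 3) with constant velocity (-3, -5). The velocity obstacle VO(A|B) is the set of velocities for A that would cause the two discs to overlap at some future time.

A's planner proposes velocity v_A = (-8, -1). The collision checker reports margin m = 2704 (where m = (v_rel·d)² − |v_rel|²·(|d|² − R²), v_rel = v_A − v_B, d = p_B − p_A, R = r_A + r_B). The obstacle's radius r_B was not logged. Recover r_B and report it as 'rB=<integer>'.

m = 2704
d = (-20, 3);  v_rel = (-5, 4),  |v_rel|² = 41
v_rel×d = (-5)·(3) − (4)·(-20) = 65
since m = R²·41 − 65²:  R² = (4225 + 2704) / 41 = 169
R = √169 = 13  ⇒  r_B = 13 − 5 = 8

rB=8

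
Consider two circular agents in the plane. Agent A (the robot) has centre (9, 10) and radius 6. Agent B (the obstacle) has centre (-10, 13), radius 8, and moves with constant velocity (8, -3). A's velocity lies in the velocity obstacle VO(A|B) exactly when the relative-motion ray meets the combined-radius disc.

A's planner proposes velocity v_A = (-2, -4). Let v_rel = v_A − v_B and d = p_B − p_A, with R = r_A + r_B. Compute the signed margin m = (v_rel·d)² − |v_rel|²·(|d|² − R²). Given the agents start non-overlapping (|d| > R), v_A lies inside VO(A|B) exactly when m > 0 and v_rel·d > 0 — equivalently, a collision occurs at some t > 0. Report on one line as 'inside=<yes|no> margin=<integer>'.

d = (-19, 3),  |d|² = 370;  R = 6+8 = 14,  c = 370−14² = 174
v_rel = (-10, -1),  |v_rel|² = 101;  v_rel·d = (-10)·(-19) + (-1)·(3) = 187
101·t² − 374·t + 174 = 0  ⇒  m = 187² − 101·174 = 17395
m = 17395 > 0,  v_rel·d = 187 > 0  ⇒  inside

inside=yes margin=17395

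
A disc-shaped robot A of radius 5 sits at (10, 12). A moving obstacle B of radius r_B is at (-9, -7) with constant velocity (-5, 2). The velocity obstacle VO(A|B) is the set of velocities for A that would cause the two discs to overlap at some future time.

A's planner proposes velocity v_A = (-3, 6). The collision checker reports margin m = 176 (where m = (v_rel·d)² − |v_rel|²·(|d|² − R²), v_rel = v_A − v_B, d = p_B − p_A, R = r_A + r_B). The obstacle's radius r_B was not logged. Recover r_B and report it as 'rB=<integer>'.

m = 176
d = (-19, -19);  v_rel = (2, 4),  |v_rel|² = 20
v_rel×d = (2)·(-19) − (4)·(-19) = 38
since m = R²·20 − 38²:  R² = (1444 + 176) / 20 = 81
R = √81 = 9  ⇒  r_B = 9 − 5 = 4

rB=4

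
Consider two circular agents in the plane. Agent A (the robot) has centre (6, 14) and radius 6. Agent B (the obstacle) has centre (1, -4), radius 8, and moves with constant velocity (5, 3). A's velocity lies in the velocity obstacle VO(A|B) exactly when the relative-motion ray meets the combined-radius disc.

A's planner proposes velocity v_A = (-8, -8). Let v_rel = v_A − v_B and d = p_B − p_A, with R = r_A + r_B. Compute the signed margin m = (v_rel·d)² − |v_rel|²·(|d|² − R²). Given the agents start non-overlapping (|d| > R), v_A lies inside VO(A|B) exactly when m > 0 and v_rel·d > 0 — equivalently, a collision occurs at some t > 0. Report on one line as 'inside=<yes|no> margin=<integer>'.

d = (-5, -18),  |d|² = 349;  R = 6+8 = 14,  c = 349−14² = 153
v_rel = (-13, -11),  |v_rel|² = 290;  v_rel·d = (-13)·(-5) + (-11)·(-18) = 263
290·t² − 526·t + 153 = 0  ⇒  m = 263² − 290·153 = 24799
m = 24799 > 0,  v_rel·d = 263 > 0  ⇒  inside

inside=yes margin=24799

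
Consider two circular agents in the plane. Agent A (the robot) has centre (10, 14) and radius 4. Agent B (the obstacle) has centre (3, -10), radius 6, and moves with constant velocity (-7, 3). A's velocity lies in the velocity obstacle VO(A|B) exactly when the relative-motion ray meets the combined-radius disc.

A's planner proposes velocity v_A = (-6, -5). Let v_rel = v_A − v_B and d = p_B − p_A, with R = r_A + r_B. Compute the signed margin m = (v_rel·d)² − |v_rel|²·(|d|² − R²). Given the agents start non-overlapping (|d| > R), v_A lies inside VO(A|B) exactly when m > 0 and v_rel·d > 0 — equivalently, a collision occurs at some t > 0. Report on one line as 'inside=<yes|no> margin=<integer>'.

d = (-7, -24),  |d|² = 625;  R = 4+6 = 10,  c = 625−10² = 525
v_rel = (1, -8),  |v_rel|² = 65;  v_rel·d = (1)·(-7) + (-8)·(-24) = 185
65·t² − 370·t + 525 = 0  ⇒  m = 185² − 65·525 = 100
m = 100 > 0,  v_rel·d = 185 > 0  ⇒  inside

inside=yes margin=100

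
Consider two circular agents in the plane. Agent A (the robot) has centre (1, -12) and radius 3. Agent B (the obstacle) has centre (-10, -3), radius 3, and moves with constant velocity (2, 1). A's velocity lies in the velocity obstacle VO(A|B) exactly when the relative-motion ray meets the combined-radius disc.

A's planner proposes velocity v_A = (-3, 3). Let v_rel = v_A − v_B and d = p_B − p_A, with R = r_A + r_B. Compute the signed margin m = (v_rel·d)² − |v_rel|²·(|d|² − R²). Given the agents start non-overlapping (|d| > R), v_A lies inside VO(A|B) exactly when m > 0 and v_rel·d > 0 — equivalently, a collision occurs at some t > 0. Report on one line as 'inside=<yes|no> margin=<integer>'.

d = (-11, 9),  |d|² = 202;  R = 3+3 = 6,  c = 202−6² = 166
v_rel = (-5, 2),  |v_rel|² = 29;  v_rel·d = (-5)·(-11) + (2)·(9) = 73
29·t² − 146·t + 166 = 0  ⇒  m = 73² − 29·166 = 515
m = 515 > 0,  v_rel·d = 73 > 0  ⇒  inside

inside=yes margin=515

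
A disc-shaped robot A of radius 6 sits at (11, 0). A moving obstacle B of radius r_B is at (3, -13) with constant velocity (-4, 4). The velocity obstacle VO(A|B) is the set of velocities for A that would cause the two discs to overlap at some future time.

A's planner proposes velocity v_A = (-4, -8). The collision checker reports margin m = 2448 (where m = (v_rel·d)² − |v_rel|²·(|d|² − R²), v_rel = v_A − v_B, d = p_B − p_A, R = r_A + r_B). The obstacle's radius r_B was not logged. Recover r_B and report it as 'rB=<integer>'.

m = 2448
d = (-8, -13);  v_rel = (0, -12),  |v_rel|² = 144
v_rel×d = (0)·(-13) − (-12)·(-8) = -96
since m = R²·144 − (-96)²:  R² = (9216 + 2448) / 144 = 81
R = √81 = 9  ⇒  r_B = 9 − 6 = 3

rB=3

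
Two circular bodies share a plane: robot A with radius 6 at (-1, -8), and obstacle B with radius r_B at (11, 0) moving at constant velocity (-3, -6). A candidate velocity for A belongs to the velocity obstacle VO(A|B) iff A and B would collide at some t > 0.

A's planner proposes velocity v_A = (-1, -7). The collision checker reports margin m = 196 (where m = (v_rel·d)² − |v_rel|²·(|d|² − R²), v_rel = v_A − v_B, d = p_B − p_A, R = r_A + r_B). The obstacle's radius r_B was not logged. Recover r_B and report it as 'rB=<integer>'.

m = 196
d = (12, 8);  v_rel = (2, -1),  |v_rel|² = 5
v_rel×d = (2)·(8) − (-1)·(12) = 28
since m = R²·5 − 28²:  R² = (784 + 196) / 5 = 196
R = √196 = 14  ⇒  r_B = 14 − 6 = 8

rB=8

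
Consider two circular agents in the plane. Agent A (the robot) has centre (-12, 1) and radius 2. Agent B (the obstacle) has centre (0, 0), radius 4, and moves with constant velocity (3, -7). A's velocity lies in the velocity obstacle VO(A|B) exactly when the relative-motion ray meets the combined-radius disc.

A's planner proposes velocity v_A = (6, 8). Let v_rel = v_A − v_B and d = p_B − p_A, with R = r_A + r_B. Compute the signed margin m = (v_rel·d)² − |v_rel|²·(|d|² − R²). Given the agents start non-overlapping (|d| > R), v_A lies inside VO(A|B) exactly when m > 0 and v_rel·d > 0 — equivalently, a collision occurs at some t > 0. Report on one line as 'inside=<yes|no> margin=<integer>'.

d = (12, -1),  |d|² = 145;  R = 2+4 = 6,  c = 145−6² = 109
v_rel = (3, 15),  |v_rel|² = 234;  v_rel·d = (3)·(12) + (15)·(-1) = 21
234·t² − 42·t + 109 = 0  ⇒  m = 21² − 234·109 = -25065
m = -25065 < 0,  v_rel·d = 21 > 0  ⇒  outside

inside=no margin=-25065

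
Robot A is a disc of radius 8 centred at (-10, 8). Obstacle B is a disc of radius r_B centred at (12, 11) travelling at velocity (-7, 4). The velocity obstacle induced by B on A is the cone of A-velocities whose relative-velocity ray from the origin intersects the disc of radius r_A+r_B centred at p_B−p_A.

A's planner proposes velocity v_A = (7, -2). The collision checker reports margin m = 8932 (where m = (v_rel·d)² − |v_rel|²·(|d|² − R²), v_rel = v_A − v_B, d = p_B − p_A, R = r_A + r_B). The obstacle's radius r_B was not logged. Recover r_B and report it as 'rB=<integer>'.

m = 8932
d = (22, 3);  v_rel = (14, -6),  |v_rel|² = 232
v_rel×d = (14)·(3) − (-6)·(22) = 174
since m = R²·232 − 174²:  R² = (30276 + 8932) / 232 = 169
R = √169 = 13  ⇒  r_B = 13 − 8 = 5

rB=5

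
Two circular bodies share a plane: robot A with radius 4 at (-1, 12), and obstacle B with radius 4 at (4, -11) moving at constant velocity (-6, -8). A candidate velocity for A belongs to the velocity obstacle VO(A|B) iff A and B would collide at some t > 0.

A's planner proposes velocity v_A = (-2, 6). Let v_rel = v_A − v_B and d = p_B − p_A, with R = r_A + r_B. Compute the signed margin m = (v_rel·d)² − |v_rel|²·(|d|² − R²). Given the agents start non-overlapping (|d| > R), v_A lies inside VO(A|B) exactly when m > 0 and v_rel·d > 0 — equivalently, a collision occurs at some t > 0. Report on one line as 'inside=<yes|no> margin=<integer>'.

d = (5, -23),  |d|² = 554;  R = 4+4 = 8,  c = 554−8² = 490
v_rel = (4, 14),  |v_rel|² = 212;  v_rel·d = (4)·(5) + (14)·(-23) = -302
212·t² + 604·t + 490 = 0  ⇒  m = (-302)² − 212·490 = -12676
m = -12676 < 0,  v_rel·d = -302 < 0  ⇒  outside

inside=no margin=-12676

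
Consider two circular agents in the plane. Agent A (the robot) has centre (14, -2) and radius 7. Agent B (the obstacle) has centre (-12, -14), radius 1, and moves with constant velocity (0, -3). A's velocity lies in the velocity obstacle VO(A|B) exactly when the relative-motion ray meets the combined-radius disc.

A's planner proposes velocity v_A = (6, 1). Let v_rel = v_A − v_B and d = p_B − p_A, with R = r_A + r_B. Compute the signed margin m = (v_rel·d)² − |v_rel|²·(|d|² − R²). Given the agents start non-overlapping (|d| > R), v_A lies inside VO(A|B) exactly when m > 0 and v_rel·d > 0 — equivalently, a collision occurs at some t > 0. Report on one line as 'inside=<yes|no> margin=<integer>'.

d = (-26, -12),  |d|² = 820;  R = 7+1 = 8,  c = 820−8² = 756
v_rel = (6, 4),  |v_rel|² = 52;  v_rel·d = (6)·(-26) + (4)·(-12) = -204
52·t² + 408·t + 756 = 0  ⇒  m = (-204)² − 52·756 = 2304
m = 2304 > 0,  v_rel·d = -204 < 0  ⇒  outside

inside=no margin=2304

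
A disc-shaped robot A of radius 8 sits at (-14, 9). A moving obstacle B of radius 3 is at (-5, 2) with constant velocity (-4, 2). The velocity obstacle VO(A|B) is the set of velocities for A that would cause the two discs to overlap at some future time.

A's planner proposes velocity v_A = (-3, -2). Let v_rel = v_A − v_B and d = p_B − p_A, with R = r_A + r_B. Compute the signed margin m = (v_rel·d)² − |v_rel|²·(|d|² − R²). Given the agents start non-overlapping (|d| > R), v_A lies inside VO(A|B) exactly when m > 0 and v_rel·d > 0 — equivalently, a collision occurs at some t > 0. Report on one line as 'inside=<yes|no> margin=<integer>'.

d = (9, -7),  |d|² = 130;  R = 8+3 = 11,  c = 130−11² = 9
v_rel = (1, -4),  |v_rel|² = 17;  v_rel·d = (1)·(9) + (-4)·(-7) = 37
17·t² − 74·t + 9 = 0  ⇒  m = 37² − 17·9 = 1216
m = 1216 > 0,  v_rel·d = 37 > 0  ⇒  inside

inside=yes margin=1216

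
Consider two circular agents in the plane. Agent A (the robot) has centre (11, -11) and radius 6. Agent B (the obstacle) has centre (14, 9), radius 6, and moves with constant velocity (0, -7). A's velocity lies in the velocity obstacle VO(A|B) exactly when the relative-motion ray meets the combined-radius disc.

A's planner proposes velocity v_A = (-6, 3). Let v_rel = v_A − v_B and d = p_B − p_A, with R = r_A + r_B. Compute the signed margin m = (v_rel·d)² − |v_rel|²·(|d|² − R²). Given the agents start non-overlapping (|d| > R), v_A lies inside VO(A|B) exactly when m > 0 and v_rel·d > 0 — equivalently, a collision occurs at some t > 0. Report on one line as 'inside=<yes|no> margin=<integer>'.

d = (3, 20),  |d|² = 409;  R = 6+6 = 12,  c = 409−12² = 265
v_rel = (-6, 10),  |v_rel|² = 136;  v_rel·d = (-6)·(3) + (10)·(20) = 182
136·t² − 364·t + 265 = 0  ⇒  m = 182² − 136·265 = -2916
m = -2916 < 0,  v_rel·d = 182 > 0  ⇒  outside

inside=no margin=-2916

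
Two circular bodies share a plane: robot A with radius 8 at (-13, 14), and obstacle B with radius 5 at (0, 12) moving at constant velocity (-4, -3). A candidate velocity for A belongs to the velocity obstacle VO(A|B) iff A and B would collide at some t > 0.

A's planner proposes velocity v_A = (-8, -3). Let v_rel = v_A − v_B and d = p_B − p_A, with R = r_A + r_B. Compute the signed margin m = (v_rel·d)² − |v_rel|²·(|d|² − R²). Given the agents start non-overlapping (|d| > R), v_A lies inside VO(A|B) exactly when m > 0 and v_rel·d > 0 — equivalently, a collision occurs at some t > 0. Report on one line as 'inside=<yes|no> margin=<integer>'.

d = (13, -2),  |d|² = 173;  R = 8+5 = 13,  c = 173−13² = 4
v_rel = (-4, 0),  |v_rel|² = 16;  v_rel·d = (-4)·(13) + (0)·(-2) = -52
16·t² + 104·t + 4 = 0  ⇒  m = (-52)² − 16·4 = 2640
m = 2640 > 0,  v_rel·d = -52 < 0  ⇒  outside

inside=no margin=2640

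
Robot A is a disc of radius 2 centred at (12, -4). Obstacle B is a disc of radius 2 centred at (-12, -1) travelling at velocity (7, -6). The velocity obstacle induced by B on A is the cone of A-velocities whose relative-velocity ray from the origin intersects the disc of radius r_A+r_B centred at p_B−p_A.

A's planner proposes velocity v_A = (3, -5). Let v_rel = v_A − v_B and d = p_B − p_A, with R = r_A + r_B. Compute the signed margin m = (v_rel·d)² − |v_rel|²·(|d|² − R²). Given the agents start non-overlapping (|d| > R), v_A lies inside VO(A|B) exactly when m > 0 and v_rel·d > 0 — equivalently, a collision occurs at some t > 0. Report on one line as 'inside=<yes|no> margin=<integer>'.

d = (-24, 3),  |d|² = 585;  R = 2+2 = 4,  c = 585−4² = 569
v_rel = (-4, 1),  |v_rel|² = 17;  v_rel·d = (-4)·(-24) + (1)·(3) = 99
17·t² − 198·t + 569 = 0  ⇒  m = 99² − 17·569 = 128
m = 128 > 0,  v_rel·d = 99 > 0  ⇒  inside

inside=yes margin=128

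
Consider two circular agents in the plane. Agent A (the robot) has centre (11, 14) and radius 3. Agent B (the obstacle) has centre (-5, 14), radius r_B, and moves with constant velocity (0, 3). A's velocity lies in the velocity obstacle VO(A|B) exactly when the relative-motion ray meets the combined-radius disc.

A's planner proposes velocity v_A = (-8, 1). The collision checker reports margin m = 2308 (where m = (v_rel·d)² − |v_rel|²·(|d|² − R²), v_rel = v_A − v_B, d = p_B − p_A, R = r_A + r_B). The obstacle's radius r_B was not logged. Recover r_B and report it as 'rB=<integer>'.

m = 2308
d = (-16, 0);  v_rel = (-8, -2),  |v_rel|² = 68
v_rel×d = (-8)·(0) − (-2)·(-16) = -32
since m = R²·68 − (-32)²:  R² = (1024 + 2308) / 68 = 49
R = √49 = 7  ⇒  r_B = 7 − 3 = 4

rB=4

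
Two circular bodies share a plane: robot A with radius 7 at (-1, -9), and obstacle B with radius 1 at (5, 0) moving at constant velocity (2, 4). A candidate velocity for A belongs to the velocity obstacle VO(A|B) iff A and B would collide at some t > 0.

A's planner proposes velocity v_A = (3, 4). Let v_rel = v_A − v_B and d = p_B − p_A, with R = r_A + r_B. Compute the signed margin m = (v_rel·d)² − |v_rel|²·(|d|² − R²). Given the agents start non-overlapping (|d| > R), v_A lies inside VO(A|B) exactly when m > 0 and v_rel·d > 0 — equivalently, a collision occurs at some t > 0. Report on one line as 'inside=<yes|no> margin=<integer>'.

d = (6, 9),  |d|² = 117;  R = 7+1 = 8,  c = 117−8² = 53
v_rel = (1, 0),  |v_rel|² = 1;  v_rel·d = (1)·(6) + (0)·(9) = 6
1·t² − 12·t + 53 = 0  ⇒  m = 6² − 1·53 = -17
m = -17 < 0,  v_rel·d = 6 > 0  ⇒  outside

inside=no margin=-17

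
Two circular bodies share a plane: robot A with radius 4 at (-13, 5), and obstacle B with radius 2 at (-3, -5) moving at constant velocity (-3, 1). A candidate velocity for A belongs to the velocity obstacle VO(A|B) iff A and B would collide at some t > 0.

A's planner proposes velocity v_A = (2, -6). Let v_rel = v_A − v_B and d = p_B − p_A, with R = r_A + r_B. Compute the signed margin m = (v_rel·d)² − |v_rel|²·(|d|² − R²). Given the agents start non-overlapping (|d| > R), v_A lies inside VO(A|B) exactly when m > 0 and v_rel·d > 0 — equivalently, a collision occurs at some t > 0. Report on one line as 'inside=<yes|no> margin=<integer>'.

d = (10, -10),  |d|² = 200;  R = 4+2 = 6,  c = 200−6² = 164
v_rel = (5, -7),  |v_rel|² = 74;  v_rel·d = (5)·(10) + (-7)·(-10) = 120
74·t² − 240·t + 164 = 0  ⇒  m = 120² − 74·164 = 2264
m = 2264 > 0,  v_rel·d = 120 > 0  ⇒  inside

inside=yes margin=2264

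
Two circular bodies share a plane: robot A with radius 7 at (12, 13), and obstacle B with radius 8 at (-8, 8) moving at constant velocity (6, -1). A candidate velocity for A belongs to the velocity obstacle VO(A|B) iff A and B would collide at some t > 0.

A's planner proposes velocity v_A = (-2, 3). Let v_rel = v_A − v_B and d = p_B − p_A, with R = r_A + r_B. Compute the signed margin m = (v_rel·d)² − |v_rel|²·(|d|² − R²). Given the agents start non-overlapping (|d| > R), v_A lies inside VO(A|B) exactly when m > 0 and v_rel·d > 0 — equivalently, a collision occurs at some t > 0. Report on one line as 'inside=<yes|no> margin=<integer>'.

d = (-20, -5),  |d|² = 425;  R = 7+8 = 15,  c = 425−15² = 200
v_rel = (-8, 4),  |v_rel|² = 80;  v_rel·d = (-8)·(-20) + (4)·(-5) = 140
80·t² − 280·t + 200 = 0  ⇒  m = 140² − 80·200 = 3600
m = 3600 > 0,  v_rel·d = 140 > 0  ⇒  inside

inside=yes margin=3600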